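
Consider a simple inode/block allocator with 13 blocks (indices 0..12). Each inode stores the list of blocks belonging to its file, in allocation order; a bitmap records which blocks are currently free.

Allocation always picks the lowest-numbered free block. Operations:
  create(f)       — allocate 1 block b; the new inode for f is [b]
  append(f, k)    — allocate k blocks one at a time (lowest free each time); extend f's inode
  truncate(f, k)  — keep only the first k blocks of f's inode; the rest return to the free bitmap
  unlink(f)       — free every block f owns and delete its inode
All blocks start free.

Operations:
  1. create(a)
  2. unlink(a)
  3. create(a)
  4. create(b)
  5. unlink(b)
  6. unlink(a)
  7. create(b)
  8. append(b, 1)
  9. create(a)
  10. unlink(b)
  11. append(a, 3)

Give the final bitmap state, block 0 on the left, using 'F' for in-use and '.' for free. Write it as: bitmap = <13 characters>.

bitmap = FFFF.........

  1. create(a)  ⇒  F............  {a→[0]}
  2. unlink(a)  ⇒  .............  {}
  3. create(a)  ⇒  F............  {a→[0]}
  4. create(b)  ⇒  FF...........  {a→[0]; b→[1]}
  5. unlink(b)  ⇒  F............  {a→[0]}
  6. unlink(a)  ⇒  .............  {}
  7. create(b)  ⇒  F............  {b→[0]}
  8. append(b, 1)  ⇒  FF...........  {b→[0, 1]}
  9. create(a)  ⇒  FFF..........  {a→[2]; b→[0, 1]}
  10. unlink(b)  ⇒  ..F..........  {a→[2]}
  11. append(a, 3)  ⇒  FFFF.........  {a→[2, 0, 1, 3]}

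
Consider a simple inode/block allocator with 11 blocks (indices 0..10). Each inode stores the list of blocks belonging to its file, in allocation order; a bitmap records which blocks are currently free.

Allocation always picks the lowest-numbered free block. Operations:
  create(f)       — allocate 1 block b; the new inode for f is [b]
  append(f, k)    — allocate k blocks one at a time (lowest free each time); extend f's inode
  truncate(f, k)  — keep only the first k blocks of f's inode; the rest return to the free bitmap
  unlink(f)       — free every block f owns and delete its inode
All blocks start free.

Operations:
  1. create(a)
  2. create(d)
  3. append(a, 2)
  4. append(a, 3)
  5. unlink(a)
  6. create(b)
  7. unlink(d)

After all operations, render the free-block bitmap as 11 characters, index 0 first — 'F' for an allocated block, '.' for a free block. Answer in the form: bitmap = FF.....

  1. create(a)  ⇒  F..........  {a→[0]}
  2. create(d)  ⇒  FF.........  {a→[0]; d→[1]}
  3. append(a, 2)  ⇒  FFFF.......  {a→[0, 2, 3]; d→[1]}
  4. append(a, 3)  ⇒  FFFFFFF....  {a→[0, 2, 3, 4, 5, 6]; d→[1]}
  5. unlink(a)  ⇒  .F.........  {d→[1]}
  6. create(b)  ⇒  FF.........  {b→[0]; d→[1]}
  7. unlink(d)  ⇒  F..........  {b→[0]}

bitmap = F..........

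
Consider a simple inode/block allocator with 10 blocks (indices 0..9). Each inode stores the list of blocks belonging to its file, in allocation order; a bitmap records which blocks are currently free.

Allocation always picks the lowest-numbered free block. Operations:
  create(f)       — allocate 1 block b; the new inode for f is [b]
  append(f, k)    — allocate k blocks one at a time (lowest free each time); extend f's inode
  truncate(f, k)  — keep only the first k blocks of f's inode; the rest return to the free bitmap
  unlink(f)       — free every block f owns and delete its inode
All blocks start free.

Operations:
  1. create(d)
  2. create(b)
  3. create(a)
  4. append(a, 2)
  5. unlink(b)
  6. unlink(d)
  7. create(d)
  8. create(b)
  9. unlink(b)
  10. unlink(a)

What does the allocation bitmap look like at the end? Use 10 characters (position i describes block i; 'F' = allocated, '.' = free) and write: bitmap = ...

bitmap = F.........

  1. create(d)  ⇒  F.........  {d→[0]}
  2. create(b)  ⇒  FF........  {b→[1]; d→[0]}
  3. create(a)  ⇒  FFF.......  {a→[2]; b→[1]; d→[0]}
  4. append(a, 2)  ⇒  FFFFF.....  {a→[2, 3, 4]; b→[1]; d→[0]}
  5. unlink(b)  ⇒  F.FFF.....  {a→[2, 3, 4]; d→[0]}
  6. unlink(d)  ⇒  ..FFF.....  {a→[2, 3, 4]}
  7. create(d)  ⇒  F.FFF.....  {a→[2, 3, 4]; d→[0]}
  8. create(b)  ⇒  FFFFF.....  {a→[2, 3, 4]; b→[1]; d→[0]}
  9. unlink(b)  ⇒  F.FFF.....  {a→[2, 3, 4]; d→[0]}
  10. unlink(a)  ⇒  F.........  {d→[0]}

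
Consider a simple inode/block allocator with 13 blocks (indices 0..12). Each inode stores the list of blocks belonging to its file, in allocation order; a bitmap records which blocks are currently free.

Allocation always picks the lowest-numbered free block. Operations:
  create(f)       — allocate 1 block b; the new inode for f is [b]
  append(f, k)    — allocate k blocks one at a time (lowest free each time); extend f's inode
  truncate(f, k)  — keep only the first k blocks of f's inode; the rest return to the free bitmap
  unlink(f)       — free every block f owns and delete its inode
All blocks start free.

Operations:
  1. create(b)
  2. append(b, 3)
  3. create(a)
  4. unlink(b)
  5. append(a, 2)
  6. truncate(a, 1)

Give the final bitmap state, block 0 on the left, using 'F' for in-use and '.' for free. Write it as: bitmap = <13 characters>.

create(b): bitmap=F............ | b=[0]
append(b, 3): bitmap=FFFF......... | b=[0, 1, 2, 3]
create(a): bitmap=FFFFF........ | a=[4] b=[0, 1, 2, 3]
unlink(b): bitmap=....F........ | a=[4]
append(a, 2): bitmap=FF..F........ | a=[4, 0, 1]
truncate(a, 1): bitmap=....F........ | a=[4]

bitmap = ....F........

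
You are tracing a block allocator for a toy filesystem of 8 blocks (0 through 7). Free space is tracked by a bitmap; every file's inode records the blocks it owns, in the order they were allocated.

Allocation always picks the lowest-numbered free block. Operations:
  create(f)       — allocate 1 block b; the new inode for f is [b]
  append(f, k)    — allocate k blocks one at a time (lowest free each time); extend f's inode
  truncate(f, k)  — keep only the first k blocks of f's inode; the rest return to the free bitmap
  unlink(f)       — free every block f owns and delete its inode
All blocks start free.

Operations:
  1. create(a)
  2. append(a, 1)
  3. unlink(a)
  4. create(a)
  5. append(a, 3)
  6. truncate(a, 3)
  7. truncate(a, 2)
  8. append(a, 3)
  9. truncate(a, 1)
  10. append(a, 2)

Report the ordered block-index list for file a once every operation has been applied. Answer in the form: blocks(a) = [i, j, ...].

blocks(a) = [0, 1, 2]

[1] create(a) — a=0 (map F.......)
[2] append(a, 1) — a=0,1 (map FF......)
[3] unlink(a) —  (map ........)
[4] create(a) — a=0 (map F.......)
[5] append(a, 3) — a=0,1,2,3 (map FFFF....)
[6] truncate(a, 3) — a=0,1,2 (map FFF.....)
[7] truncate(a, 2) — a=0,1 (map FF......)
[8] append(a, 3) — a=0,1,2,3,4 (map FFFFF...)
[9] truncate(a, 1) — a=0 (map F.......)
[10] append(a, 2) — a=0,1,2 (map FFF.....)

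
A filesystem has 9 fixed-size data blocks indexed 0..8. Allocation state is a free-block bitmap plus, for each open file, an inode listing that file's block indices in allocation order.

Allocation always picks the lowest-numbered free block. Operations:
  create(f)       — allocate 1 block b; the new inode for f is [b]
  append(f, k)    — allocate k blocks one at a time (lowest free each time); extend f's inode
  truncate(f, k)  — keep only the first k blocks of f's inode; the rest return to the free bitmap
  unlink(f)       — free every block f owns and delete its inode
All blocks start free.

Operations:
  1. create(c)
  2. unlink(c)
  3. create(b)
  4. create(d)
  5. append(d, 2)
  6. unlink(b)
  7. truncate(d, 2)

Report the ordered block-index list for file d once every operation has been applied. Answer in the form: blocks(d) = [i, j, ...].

blocks(d) = [1, 2]

  1. create(c)  ⇒  F........  {c→[0]}
  2. unlink(c)  ⇒  .........  {}
  3. create(b)  ⇒  F........  {b→[0]}
  4. create(d)  ⇒  FF.......  {b→[0]; d→[1]}
  5. append(d, 2)  ⇒  FFFF.....  {b→[0]; d→[1, 2, 3]}
  6. unlink(b)  ⇒  .FFF.....  {d→[1, 2, 3]}
  7. truncate(d, 2)  ⇒  .FF......  {d→[1, 2]}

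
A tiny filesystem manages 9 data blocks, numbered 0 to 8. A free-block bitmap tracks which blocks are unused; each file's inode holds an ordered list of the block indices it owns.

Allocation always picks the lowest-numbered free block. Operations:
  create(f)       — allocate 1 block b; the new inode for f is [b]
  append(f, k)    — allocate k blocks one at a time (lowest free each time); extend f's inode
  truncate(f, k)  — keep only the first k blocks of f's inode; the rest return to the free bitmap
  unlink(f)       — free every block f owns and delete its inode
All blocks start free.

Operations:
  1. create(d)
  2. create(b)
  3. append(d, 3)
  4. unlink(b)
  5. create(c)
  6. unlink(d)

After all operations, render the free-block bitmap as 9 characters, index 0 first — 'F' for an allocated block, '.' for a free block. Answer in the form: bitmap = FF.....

bitmap = .F.......

[1] create(d) — d=0 (map F........)
[2] create(b) — b=1 d=0 (map FF.......)
[3] append(d, 3) — b=1 d=0,2,3,4 (map FFFFF....)
[4] unlink(b) — d=0,2,3,4 (map F.FFF....)
[5] create(c) — c=1 d=0,2,3,4 (map FFFFF....)
[6] unlink(d) — c=1 (map .F.......)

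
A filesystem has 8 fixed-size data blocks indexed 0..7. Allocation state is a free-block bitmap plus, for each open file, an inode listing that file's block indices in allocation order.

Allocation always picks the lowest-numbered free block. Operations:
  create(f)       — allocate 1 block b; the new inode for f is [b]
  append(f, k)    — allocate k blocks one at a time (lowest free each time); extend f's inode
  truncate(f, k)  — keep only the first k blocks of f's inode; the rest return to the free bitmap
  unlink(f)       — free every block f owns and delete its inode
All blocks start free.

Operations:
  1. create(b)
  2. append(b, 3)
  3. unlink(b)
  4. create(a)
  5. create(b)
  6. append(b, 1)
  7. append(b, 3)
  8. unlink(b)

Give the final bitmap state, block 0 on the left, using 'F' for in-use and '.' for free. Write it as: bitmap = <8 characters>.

bitmap = F.......

  1. create(b)  ⇒  F.......  {b→[0]}
  2. append(b, 3)  ⇒  FFFF....  {b→[0, 1, 2, 3]}
  3. unlink(b)  ⇒  ........  {}
  4. create(a)  ⇒  F.......  {a→[0]}
  5. create(b)  ⇒  FF......  {a→[0]; b→[1]}
  6. append(b, 1)  ⇒  FFF.....  {a→[0]; b→[1, 2]}
  7. append(b, 3)  ⇒  FFFFFF..  {a→[0]; b→[1, 2, 3, 4, 5]}
  8. unlink(b)  ⇒  F.......  {a→[0]}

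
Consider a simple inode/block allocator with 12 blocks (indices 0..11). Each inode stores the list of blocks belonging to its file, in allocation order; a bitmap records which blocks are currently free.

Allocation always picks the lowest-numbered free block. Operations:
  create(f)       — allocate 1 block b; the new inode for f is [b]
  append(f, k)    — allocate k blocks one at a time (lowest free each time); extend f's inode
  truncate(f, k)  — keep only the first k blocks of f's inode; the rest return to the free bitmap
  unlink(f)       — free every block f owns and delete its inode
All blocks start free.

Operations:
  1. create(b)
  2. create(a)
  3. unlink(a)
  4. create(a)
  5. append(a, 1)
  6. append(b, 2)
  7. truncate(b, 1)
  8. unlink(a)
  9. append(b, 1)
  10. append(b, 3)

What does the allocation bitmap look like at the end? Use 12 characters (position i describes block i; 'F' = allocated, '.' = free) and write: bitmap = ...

bitmap = FFFFF.......

  1. create(b)  ⇒  F...........  {b→[0]}
  2. create(a)  ⇒  FF..........  {a→[1]; b→[0]}
  3. unlink(a)  ⇒  F...........  {b→[0]}
  4. create(a)  ⇒  FF..........  {a→[1]; b→[0]}
  5. append(a, 1)  ⇒  FFF.........  {a→[1, 2]; b→[0]}
  6. append(b, 2)  ⇒  FFFFF.......  {a→[1, 2]; b→[0, 3, 4]}
  7. truncate(b, 1)  ⇒  FFF.........  {a→[1, 2]; b→[0]}
  8. unlink(a)  ⇒  F...........  {b→[0]}
  9. append(b, 1)  ⇒  FF..........  {b→[0, 1]}
  10. append(b, 3)  ⇒  FFFFF.......  {b→[0, 1, 2, 3, 4]}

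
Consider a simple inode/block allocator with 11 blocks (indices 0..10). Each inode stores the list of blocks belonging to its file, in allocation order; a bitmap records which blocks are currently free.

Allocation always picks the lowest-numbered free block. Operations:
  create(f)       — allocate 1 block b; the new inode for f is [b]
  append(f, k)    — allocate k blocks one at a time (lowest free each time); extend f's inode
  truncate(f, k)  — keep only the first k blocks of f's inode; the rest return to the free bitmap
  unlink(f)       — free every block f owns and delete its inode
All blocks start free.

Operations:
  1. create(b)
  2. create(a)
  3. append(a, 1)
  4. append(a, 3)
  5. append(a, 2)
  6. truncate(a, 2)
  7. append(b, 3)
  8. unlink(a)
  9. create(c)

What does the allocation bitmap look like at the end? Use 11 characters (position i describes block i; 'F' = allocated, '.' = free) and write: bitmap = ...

bitmap = FF.FFF.....

  1. create(b)  ⇒  F..........  {b→[0]}
  2. create(a)  ⇒  FF.........  {a→[1]; b→[0]}
  3. append(a, 1)  ⇒  FFF........  {a→[1, 2]; b→[0]}
  4. append(a, 3)  ⇒  FFFFFF.....  {a→[1, 2, 3, 4, 5]; b→[0]}
  5. append(a, 2)  ⇒  FFFFFFFF...  {a→[1, 2, 3, 4, 5, 6, 7]; b→[0]}
  6. truncate(a, 2)  ⇒  FFF........  {a→[1, 2]; b→[0]}
  7. append(b, 3)  ⇒  FFFFFF.....  {a→[1, 2]; b→[0, 3, 4, 5]}
  8. unlink(a)  ⇒  F..FFF.....  {b→[0, 3, 4, 5]}
  9. create(c)  ⇒  FF.FFF.....  {b→[0, 3, 4, 5]; c→[1]}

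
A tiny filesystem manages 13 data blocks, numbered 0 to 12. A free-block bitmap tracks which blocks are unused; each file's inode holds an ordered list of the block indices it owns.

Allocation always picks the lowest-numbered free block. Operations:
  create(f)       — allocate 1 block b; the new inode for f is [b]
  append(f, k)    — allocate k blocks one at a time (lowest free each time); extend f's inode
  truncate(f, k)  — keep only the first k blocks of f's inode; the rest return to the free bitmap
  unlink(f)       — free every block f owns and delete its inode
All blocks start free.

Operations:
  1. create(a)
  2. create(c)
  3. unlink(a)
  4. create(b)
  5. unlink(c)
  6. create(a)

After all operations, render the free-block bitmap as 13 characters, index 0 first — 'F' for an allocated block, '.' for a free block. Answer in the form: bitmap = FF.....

create(a): bitmap=F............ | a=[0]
create(c): bitmap=FF........... | a=[0] c=[1]
unlink(a): bitmap=.F........... | c=[1]
create(b): bitmap=FF........... | b=[0] c=[1]
unlink(c): bitmap=F............ | b=[0]
create(a): bitmap=FF........... | a=[1] b=[0]

bitmap = FF...........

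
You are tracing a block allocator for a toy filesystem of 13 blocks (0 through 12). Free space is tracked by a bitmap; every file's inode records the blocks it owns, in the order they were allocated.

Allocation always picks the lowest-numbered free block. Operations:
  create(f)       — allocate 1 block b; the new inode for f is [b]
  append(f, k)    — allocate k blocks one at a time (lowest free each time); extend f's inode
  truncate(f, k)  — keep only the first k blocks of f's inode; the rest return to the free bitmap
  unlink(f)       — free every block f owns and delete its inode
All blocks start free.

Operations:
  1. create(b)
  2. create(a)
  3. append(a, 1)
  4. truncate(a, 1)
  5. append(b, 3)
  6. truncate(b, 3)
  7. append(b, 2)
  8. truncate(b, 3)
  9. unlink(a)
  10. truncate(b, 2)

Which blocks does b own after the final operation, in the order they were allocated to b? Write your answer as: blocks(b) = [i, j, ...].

blocks(b) = [0, 2]

create(b): bitmap=F............ | b=[0]
create(a): bitmap=FF........... | a=[1] b=[0]
append(a, 1): bitmap=FFF.......... | a=[1, 2] b=[0]
truncate(a, 1): bitmap=FF........... | a=[1] b=[0]
append(b, 3): bitmap=FFFFF........ | a=[1] b=[0, 2, 3, 4]
truncate(b, 3): bitmap=FFFF......... | a=[1] b=[0, 2, 3]
append(b, 2): bitmap=FFFFFF....... | a=[1] b=[0, 2, 3, 4, 5]
truncate(b, 3): bitmap=FFFF......... | a=[1] b=[0, 2, 3]
unlink(a): bitmap=F.FF......... | b=[0, 2, 3]
truncate(b, 2): bitmap=F.F.......... | b=[0, 2]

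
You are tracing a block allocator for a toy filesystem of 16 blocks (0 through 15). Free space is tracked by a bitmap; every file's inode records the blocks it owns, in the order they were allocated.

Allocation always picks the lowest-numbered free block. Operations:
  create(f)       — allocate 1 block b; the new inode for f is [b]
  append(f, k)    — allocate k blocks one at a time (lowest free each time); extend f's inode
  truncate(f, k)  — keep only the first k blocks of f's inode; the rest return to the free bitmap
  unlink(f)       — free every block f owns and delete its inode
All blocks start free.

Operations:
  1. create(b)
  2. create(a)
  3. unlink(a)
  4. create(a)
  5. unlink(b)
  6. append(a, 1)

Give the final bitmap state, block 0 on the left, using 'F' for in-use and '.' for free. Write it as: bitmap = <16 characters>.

create(b): bitmap=F............... | b=[0]
create(a): bitmap=FF.............. | a=[1] b=[0]
unlink(a): bitmap=F............... | b=[0]
create(a): bitmap=FF.............. | a=[1] b=[0]
unlink(b): bitmap=.F.............. | a=[1]
append(a, 1): bitmap=FF.............. | a=[1, 0]

bitmap = FF..............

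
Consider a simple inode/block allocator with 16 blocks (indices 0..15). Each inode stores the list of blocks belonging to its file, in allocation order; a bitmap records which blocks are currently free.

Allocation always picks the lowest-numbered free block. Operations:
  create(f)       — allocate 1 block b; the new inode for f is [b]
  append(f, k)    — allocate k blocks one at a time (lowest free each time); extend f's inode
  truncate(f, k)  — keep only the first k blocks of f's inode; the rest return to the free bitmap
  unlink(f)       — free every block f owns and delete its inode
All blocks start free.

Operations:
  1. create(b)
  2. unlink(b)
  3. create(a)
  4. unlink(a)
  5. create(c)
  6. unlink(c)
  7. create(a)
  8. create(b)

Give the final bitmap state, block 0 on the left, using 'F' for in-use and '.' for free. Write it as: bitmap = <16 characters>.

bitmap = FF..............

[1] create(b) — b=0 (map F...............)
[2] unlink(b) —  (map ................)
[3] create(a) — a=0 (map F...............)
[4] unlink(a) —  (map ................)
[5] create(c) — c=0 (map F...............)
[6] unlink(c) —  (map ................)
[7] create(a) — a=0 (map F...............)
[8] create(b) — a=0 b=1 (map FF..............)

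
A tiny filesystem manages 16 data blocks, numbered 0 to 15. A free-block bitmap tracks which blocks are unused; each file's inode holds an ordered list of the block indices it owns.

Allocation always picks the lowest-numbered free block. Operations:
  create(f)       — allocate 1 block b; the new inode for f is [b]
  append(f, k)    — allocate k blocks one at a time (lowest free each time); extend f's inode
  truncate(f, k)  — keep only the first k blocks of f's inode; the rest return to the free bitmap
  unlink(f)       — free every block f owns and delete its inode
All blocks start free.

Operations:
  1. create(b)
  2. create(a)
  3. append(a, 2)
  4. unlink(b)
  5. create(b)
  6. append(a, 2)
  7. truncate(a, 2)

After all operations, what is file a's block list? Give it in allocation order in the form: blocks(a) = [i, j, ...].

blocks(a) = [1, 2]

after create(b) → b:[0]  free=[F...............]
after create(a) → a:[1], b:[0]  free=[FF..............]
after append(a, 2) → a:[1, 2, 3], b:[0]  free=[FFFF............]
after unlink(b) → a:[1, 2, 3]  free=[.FFF............]
after create(b) → a:[1, 2, 3], b:[0]  free=[FFFF............]
after append(a, 2) → a:[1, 2, 3, 4, 5], b:[0]  free=[FFFFFF..........]
after truncate(a, 2) → a:[1, 2], b:[0]  free=[FFF.............]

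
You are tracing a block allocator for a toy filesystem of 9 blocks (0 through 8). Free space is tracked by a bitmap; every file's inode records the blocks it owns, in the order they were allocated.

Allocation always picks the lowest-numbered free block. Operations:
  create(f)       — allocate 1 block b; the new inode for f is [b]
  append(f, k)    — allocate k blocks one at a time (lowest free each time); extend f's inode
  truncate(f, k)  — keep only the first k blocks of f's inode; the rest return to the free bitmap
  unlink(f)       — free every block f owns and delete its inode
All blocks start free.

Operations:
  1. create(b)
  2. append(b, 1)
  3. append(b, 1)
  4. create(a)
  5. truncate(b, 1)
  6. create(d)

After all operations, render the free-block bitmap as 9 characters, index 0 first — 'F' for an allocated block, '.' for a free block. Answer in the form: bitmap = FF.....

  1. create(b)  ⇒  F........  {b→[0]}
  2. append(b, 1)  ⇒  FF.......  {b→[0, 1]}
  3. append(b, 1)  ⇒  FFF......  {b→[0, 1, 2]}
  4. create(a)  ⇒  FFFF.....  {a→[3]; b→[0, 1, 2]}
  5. truncate(b, 1)  ⇒  F..F.....  {a→[3]; b→[0]}
  6. create(d)  ⇒  FF.F.....  {a→[3]; b→[0]; d→[1]}

bitmap = FF.F.....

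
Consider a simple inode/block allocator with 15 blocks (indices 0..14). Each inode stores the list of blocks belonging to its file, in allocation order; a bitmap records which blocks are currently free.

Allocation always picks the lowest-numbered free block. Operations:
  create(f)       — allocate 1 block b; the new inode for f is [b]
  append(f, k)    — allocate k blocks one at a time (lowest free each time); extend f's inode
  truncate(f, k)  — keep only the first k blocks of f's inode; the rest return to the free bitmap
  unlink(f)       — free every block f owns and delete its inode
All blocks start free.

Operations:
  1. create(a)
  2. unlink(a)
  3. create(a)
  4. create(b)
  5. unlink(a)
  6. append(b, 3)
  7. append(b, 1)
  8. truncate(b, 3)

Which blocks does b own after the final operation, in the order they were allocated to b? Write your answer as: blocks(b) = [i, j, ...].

create(a): bitmap=F.............. | a=[0]
unlink(a): bitmap=............... | 
create(a): bitmap=F.............. | a=[0]
create(b): bitmap=FF............. | a=[0] b=[1]
unlink(a): bitmap=.F............. | b=[1]
append(b, 3): bitmap=FFFF........... | b=[1, 0, 2, 3]
append(b, 1): bitmap=FFFFF.......... | b=[1, 0, 2, 3, 4]
truncate(b, 3): bitmap=FFF............ | b=[1, 0, 2]

blocks(b) = [1, 0, 2]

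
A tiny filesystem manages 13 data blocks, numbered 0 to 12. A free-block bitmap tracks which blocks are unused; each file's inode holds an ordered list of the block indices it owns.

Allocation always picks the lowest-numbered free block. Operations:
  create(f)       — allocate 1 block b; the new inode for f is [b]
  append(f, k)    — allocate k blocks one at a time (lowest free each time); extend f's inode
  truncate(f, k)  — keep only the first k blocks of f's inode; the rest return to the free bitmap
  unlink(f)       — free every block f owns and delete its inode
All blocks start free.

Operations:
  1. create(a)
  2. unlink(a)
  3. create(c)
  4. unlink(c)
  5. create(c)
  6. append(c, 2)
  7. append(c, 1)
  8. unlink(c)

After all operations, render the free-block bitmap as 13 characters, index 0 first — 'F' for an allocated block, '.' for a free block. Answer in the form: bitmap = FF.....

[1] create(a) — a=0 (map F............)
[2] unlink(a) —  (map .............)
[3] create(c) — c=0 (map F............)
[4] unlink(c) —  (map .............)
[5] create(c) — c=0 (map F............)
[6] append(c, 2) — c=0,1,2 (map FFF..........)
[7] append(c, 1) — c=0,1,2,3 (map FFFF.........)
[8] unlink(c) —  (map .............)

bitmap = .............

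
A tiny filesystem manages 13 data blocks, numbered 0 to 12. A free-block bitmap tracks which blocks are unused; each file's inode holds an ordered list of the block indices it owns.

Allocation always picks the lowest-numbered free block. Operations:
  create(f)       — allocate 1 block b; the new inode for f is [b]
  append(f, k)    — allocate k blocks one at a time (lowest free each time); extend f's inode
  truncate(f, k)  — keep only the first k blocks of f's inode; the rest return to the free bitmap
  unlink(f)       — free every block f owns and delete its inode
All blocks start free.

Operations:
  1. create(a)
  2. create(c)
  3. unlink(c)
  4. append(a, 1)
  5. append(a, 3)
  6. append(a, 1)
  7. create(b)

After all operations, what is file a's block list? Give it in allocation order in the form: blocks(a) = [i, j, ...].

after create(a) → a:[0]  free=[F............]
after create(c) → a:[0], c:[1]  free=[FF...........]
after unlink(c) → a:[0]  free=[F............]
after append(a, 1) → a:[0, 1]  free=[FF...........]
after append(a, 3) → a:[0, 1, 2, 3, 4]  free=[FFFFF........]
after append(a, 1) → a:[0, 1, 2, 3, 4, 5]  free=[FFFFFF.......]
after create(b) → a:[0, 1, 2, 3, 4, 5], b:[6]  free=[FFFFFFF......]

blocks(a) = [0, 1, 2, 3, 4, 5]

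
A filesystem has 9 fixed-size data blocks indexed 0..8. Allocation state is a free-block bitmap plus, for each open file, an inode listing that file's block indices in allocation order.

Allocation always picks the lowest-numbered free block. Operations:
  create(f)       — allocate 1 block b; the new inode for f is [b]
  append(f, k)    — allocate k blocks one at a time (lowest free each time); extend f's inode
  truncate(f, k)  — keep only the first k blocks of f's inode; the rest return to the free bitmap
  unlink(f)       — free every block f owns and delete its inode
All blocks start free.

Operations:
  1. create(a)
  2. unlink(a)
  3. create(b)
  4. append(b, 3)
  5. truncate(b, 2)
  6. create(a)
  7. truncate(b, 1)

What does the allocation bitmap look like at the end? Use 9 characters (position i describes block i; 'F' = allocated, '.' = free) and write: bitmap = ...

  1. create(a)  ⇒  F........  {a→[0]}
  2. unlink(a)  ⇒  .........  {}
  3. create(b)  ⇒  F........  {b→[0]}
  4. append(b, 3)  ⇒  FFFF.....  {b→[0, 1, 2, 3]}
  5. truncate(b, 2)  ⇒  FF.......  {b→[0, 1]}
  6. create(a)  ⇒  FFF......  {a→[2]; b→[0, 1]}
  7. truncate(b, 1)  ⇒  F.F......  {a→[2]; b→[0]}

bitmap = F.F......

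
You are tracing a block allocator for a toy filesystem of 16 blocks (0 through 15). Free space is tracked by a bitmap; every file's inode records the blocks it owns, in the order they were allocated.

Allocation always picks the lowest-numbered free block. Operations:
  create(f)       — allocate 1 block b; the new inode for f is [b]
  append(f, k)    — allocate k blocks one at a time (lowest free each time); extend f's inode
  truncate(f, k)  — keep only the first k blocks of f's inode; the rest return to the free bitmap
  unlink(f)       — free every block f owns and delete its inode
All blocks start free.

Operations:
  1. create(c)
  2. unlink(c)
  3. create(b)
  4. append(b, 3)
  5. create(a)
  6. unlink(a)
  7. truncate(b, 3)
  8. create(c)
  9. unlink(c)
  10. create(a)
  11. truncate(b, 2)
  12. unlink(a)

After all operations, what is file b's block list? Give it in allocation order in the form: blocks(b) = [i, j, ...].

blocks(b) = [0, 1]

[1] create(c) — c=0 (map F...............)
[2] unlink(c) —  (map ................)
[3] create(b) — b=0 (map F...............)
[4] append(b, 3) — b=0,1,2,3 (map FFFF............)
[5] create(a) — a=4 b=0,1,2,3 (map FFFFF...........)
[6] unlink(a) — b=0,1,2,3 (map FFFF............)
[7] truncate(b, 3) — b=0,1,2 (map FFF.............)
[8] create(c) — b=0,1,2 c=3 (map FFFF............)
[9] unlink(c) — b=0,1,2 (map FFF.............)
[10] create(a) — a=3 b=0,1,2 (map FFFF............)
[11] truncate(b, 2) — a=3 b=0,1 (map FF.F............)
[12] unlink(a) — b=0,1 (map FF..............)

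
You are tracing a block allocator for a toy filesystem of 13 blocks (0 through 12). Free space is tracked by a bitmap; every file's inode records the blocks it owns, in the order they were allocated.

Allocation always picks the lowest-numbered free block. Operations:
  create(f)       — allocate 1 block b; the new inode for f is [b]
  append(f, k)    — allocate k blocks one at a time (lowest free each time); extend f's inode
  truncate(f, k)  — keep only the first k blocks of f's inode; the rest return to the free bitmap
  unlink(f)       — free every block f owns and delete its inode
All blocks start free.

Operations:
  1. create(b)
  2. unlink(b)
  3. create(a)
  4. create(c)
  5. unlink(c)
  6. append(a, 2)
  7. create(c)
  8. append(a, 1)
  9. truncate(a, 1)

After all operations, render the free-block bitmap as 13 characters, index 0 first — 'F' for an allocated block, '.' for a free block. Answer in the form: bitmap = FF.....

[1] create(b) — b=0 (map F............)
[2] unlink(b) —  (map .............)
[3] create(a) — a=0 (map F............)
[4] create(c) — a=0 c=1 (map FF...........)
[5] unlink(c) — a=0 (map F............)
[6] append(a, 2) — a=0,1,2 (map FFF..........)
[7] create(c) — a=0,1,2 c=3 (map FFFF.........)
[8] append(a, 1) — a=0,1,2,4 c=3 (map FFFFF........)
[9] truncate(a, 1) — a=0 c=3 (map F..F.........)

bitmap = F..F.........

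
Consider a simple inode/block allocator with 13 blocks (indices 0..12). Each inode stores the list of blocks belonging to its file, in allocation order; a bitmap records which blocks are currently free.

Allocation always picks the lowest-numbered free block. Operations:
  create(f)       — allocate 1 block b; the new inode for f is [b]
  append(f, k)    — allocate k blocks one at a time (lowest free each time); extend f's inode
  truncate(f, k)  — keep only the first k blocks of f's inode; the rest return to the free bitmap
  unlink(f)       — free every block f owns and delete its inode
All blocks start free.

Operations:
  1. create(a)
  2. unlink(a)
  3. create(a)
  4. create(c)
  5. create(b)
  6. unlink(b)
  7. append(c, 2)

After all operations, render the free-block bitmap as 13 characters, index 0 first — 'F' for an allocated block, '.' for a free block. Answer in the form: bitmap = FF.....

bitmap = FFFF.........

after create(a) → a:[0]  free=[F............]
after unlink(a) →   free=[.............]
after create(a) → a:[0]  free=[F............]
after create(c) → a:[0], c:[1]  free=[FF...........]
after create(b) → a:[0], b:[2], c:[1]  free=[FFF..........]
after unlink(b) → a:[0], c:[1]  free=[FF...........]
after append(c, 2) → a:[0], c:[1, 2, 3]  free=[FFFF.........]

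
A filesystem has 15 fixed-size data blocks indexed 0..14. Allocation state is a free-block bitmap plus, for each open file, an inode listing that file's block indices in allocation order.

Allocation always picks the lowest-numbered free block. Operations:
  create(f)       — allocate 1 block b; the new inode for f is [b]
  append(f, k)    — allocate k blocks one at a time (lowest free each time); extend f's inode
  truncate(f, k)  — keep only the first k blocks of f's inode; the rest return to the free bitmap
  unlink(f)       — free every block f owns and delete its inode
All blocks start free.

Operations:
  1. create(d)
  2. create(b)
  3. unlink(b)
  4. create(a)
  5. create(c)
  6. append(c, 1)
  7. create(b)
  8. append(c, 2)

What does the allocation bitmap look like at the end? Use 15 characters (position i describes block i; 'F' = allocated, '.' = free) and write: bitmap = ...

bitmap = FFFFFFF........

[1] create(d) — d=0 (map F..............)
[2] create(b) — b=1 d=0 (map FF.............)
[3] unlink(b) — d=0 (map F..............)
[4] create(a) — a=1 d=0 (map FF.............)
[5] create(c) — a=1 c=2 d=0 (map FFF............)
[6] append(c, 1) — a=1 c=2,3 d=0 (map FFFF...........)
[7] create(b) — a=1 b=4 c=2,3 d=0 (map FFFFF..........)
[8] append(c, 2) — a=1 b=4 c=2,3,5,6 d=0 (map FFFFFFF........)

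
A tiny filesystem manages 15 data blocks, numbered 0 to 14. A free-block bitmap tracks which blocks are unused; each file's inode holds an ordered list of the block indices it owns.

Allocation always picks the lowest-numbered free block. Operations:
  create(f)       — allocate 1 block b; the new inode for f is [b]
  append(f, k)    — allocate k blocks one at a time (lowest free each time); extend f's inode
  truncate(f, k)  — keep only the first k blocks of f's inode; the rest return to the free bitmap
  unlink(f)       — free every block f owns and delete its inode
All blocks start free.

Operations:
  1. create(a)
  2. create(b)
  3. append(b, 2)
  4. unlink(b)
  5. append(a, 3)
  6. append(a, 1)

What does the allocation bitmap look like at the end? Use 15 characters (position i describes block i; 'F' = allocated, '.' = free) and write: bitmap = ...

bitmap = FFFFF..........

after create(a) → a:[0]  free=[F..............]
after create(b) → a:[0], b:[1]  free=[FF.............]
after append(b, 2) → a:[0], b:[1, 2, 3]  free=[FFFF...........]
after unlink(b) → a:[0]  free=[F..............]
after append(a, 3) → a:[0, 1, 2, 3]  free=[FFFF...........]
after append(a, 1) → a:[0, 1, 2, 3, 4]  free=[FFFFF..........]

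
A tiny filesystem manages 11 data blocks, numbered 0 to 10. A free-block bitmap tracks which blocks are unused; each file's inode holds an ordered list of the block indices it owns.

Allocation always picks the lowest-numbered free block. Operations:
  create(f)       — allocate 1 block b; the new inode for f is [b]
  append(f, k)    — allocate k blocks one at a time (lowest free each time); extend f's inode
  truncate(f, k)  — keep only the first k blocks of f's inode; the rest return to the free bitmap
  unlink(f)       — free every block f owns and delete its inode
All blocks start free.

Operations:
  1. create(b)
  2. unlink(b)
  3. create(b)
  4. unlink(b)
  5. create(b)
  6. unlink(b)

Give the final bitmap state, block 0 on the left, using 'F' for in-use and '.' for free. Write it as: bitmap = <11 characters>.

bitmap = ...........

after create(b) → b:[0]  free=[F..........]
after unlink(b) →   free=[...........]
after create(b) → b:[0]  free=[F..........]
after unlink(b) →   free=[...........]
after create(b) → b:[0]  free=[F..........]
after unlink(b) →   free=[...........]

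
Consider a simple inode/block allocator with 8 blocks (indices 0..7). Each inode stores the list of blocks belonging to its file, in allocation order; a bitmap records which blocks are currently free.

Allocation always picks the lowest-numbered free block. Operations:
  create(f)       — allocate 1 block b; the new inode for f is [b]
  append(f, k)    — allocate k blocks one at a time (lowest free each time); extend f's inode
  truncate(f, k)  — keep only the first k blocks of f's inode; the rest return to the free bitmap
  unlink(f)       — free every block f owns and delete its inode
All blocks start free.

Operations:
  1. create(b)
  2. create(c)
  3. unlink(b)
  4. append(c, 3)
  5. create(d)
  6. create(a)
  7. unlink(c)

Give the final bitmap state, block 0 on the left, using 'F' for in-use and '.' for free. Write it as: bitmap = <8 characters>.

  1. create(b)  ⇒  F.......  {b→[0]}
  2. create(c)  ⇒  FF......  {b→[0]; c→[1]}
  3. unlink(b)  ⇒  .F......  {c→[1]}
  4. append(c, 3)  ⇒  FFFF....  {c→[1, 0, 2, 3]}
  5. create(d)  ⇒  FFFFF...  {c→[1, 0, 2, 3]; d→[4]}
  6. create(a)  ⇒  FFFFFF..  {a→[5]; c→[1, 0, 2, 3]; d→[4]}
  7. unlink(c)  ⇒  ....FF..  {a→[5]; d→[4]}

bitmap = ....FF..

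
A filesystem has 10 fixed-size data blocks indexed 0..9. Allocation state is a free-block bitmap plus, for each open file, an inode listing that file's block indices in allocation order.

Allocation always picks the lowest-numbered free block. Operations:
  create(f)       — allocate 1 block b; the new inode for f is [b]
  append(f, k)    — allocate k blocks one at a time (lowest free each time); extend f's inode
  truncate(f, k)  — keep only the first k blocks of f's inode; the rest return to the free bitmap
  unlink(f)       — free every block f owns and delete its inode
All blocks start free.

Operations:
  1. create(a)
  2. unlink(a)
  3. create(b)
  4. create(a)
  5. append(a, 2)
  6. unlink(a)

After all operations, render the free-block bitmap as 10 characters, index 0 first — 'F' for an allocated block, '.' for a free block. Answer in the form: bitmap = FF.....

  1. create(a)  ⇒  F.........  {a→[0]}
  2. unlink(a)  ⇒  ..........  {}
  3. create(b)  ⇒  F.........  {b→[0]}
  4. create(a)  ⇒  FF........  {a→[1]; b→[0]}
  5. append(a, 2)  ⇒  FFFF......  {a→[1, 2, 3]; b→[0]}
  6. unlink(a)  ⇒  F.........  {b→[0]}

bitmap = F.........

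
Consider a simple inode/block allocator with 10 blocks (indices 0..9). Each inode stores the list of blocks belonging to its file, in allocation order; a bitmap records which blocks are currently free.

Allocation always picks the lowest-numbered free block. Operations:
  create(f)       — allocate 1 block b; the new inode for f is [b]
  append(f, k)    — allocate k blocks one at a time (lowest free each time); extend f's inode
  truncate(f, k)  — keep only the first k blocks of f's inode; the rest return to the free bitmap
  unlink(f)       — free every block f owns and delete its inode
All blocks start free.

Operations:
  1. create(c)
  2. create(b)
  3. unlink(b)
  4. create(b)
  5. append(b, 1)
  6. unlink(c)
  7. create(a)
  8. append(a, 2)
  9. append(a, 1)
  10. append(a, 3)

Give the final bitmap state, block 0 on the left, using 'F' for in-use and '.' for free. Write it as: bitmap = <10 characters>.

[1] create(c) — c=0 (map F.........)
[2] create(b) — b=1 c=0 (map FF........)
[3] unlink(b) — c=0 (map F.........)
[4] create(b) — b=1 c=0 (map FF........)
[5] append(b, 1) — b=1,2 c=0 (map FFF.......)
[6] unlink(c) — b=1,2 (map .FF.......)
[7] create(a) — a=0 b=1,2 (map FFF.......)
[8] append(a, 2) — a=0,3,4 b=1,2 (map FFFFF.....)
[9] append(a, 1) — a=0,3,4,5 b=1,2 (map FFFFFF....)
[10] append(a, 3) — a=0,3,4,5,6,7,8 b=1,2 (map FFFFFFFFF.)

bitmap = FFFFFFFFF.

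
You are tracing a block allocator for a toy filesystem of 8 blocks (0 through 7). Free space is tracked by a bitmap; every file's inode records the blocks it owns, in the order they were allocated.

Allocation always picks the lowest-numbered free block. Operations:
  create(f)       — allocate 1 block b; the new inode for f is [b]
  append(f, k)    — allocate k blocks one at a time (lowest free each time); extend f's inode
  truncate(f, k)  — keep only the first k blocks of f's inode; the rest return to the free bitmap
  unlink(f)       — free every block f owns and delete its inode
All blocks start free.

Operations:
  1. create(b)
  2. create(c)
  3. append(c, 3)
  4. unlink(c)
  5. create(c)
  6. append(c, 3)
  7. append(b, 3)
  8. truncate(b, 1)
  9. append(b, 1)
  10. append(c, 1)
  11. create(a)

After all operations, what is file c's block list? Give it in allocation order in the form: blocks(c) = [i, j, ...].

blocks(c) = [1, 2, 3, 4, 6]

[1] create(b) — b=0 (map F.......)
[2] create(c) — b=0 c=1 (map FF......)
[3] append(c, 3) — b=0 c=1,2,3,4 (map FFFFF...)
[4] unlink(c) — b=0 (map F.......)
[5] create(c) — b=0 c=1 (map FF......)
[6] append(c, 3) — b=0 c=1,2,3,4 (map FFFFF...)
[7] append(b, 3) — b=0,5,6,7 c=1,2,3,4 (map FFFFFFFF)
[8] truncate(b, 1) — b=0 c=1,2,3,4 (map FFFFF...)
[9] append(b, 1) — b=0,5 c=1,2,3,4 (map FFFFFF..)
[10] append(c, 1) — b=0,5 c=1,2,3,4,6 (map FFFFFFF.)
[11] create(a) — a=7 b=0,5 c=1,2,3,4,6 (map FFFFFFFF)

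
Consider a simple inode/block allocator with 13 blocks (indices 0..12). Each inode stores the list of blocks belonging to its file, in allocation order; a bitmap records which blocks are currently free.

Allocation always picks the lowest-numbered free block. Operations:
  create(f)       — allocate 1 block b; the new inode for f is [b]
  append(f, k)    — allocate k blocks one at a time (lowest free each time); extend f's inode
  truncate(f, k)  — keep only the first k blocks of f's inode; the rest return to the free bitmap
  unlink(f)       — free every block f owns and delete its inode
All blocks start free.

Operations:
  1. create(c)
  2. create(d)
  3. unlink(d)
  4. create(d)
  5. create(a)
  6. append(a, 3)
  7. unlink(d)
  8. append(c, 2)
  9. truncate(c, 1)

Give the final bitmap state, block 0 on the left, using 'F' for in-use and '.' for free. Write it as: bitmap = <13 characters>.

after create(c) → c:[0]  free=[F............]
after create(d) → c:[0], d:[1]  free=[FF...........]
after unlink(d) → c:[0]  free=[F............]
after create(d) → c:[0], d:[1]  free=[FF...........]
after create(a) → a:[2], c:[0], d:[1]  free=[FFF..........]
after append(a, 3) → a:[2, 3, 4, 5], c:[0], d:[1]  free=[FFFFFF.......]
after unlink(d) → a:[2, 3, 4, 5], c:[0]  free=[F.FFFF.......]
after append(c, 2) → a:[2, 3, 4, 5], c:[0, 1, 6]  free=[FFFFFFF......]
after truncate(c, 1) → a:[2, 3, 4, 5], c:[0]  free=[F.FFFF.......]

bitmap = F.FFFF.......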